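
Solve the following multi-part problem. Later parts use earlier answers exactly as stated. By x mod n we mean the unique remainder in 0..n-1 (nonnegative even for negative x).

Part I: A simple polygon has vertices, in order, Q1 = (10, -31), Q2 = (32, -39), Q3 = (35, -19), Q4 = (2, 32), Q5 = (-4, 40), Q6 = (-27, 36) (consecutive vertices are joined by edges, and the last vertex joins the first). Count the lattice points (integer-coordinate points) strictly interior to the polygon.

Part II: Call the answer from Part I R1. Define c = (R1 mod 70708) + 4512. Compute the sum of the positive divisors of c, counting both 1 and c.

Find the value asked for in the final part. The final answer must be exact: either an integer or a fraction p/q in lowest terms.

6578

Part I: cross terms: (10*-39 - 32*-31)=602, (32*-19 - 35*-39)=757, (35*32 - 2*-19)=1158, (2*40 - -4*32)=208, (-4*36 - -27*40)=936, (-27*-31 - 10*36)=477; twice the area = |4138| = 4138; area = 2069; boundary points = 2 + 1 + 3 + 2 + 1 + 1 = 10; strictly interior points = area - boundary/2 + 1 = 2065; answer 2065
Part II: R1 = 2065; c = 6577; 6577 is prime, so its only divisors are 1 and 6577; sigma = 1 + 6577 = 6578; answer 6578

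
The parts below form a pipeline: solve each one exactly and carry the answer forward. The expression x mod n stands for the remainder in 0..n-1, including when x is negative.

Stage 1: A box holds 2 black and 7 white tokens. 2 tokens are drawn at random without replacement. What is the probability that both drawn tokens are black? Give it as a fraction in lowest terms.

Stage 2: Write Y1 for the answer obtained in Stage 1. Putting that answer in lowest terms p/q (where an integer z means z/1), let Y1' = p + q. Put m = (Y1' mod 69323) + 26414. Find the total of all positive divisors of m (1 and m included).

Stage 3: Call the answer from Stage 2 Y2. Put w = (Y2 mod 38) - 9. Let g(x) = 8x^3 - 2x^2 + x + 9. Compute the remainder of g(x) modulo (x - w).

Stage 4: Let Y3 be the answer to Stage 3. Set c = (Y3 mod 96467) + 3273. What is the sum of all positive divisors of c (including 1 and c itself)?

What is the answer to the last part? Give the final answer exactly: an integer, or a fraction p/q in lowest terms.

Stage 1: total draws C(9,2) = 36; favorable C(2,2) = 1; P = 1/36; answer 1/36
Stage 2: Y1 = 1/36; threaded value p + q = 37; m = 26451; 26451 = 3^2 * 2939; sigma = (1 + 3 + 9) * (1 + 2939) = 13 * 2940 = 38220; answer 38220
Stage 3: Y2 = 38220; w = 21; remainder = value at the root: 8*(21)^3 - 2*(21)^2 + 1*(21)^1 + 9 = (74088) + (-882) + (21) + (9) = 73236; answer 73236
Stage 4: Y3 = 73236; c = 76509; 76509 = 3^2 * 8501; sigma = (1 + 3 + 9) * (1 + 8501) = 13 * 8502 = 110526; answer 110526

110526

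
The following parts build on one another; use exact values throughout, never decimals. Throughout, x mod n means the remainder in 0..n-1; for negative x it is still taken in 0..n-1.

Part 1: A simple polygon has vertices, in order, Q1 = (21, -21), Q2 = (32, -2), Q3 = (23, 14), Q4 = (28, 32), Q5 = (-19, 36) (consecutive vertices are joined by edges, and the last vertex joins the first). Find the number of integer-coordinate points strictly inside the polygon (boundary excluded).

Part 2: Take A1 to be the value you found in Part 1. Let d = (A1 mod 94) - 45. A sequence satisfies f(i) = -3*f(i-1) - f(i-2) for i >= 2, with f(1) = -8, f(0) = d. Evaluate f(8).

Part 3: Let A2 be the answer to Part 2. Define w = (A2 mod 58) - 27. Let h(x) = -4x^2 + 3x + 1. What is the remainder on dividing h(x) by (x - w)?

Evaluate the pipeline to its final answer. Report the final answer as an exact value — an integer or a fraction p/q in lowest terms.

-369

Part 1: cross terms: (21*-2 - 32*-21)=630, (32*14 - 23*-2)=494, (23*32 - 28*14)=344, (28*36 - -19*32)=1616, (-19*-21 - 21*36)=-357; twice the area = |2727| = 2727; area = 2727/2; boundary points = 1 + 1 + 1 + 1 + 1 = 5; strictly interior points = area - boundary/2 + 1 = 1362; answer 1362
Part 2: A1 = 1362; d = 1; f(2) = -3*(-8) - 1*(1) = 23; iterating: f(2)=23, f(3)=-61, f(4)=160, f(5)=-419, f(6)=1097, f(7)=-2872, f(8)=7519; answer 7519
Part 3: A2 = 7519; w = 10; remainder = value at the root: -4*(10)^2 + 3*(10)^1 + 1 = (-400) + (30) + (1) = -369; answer -369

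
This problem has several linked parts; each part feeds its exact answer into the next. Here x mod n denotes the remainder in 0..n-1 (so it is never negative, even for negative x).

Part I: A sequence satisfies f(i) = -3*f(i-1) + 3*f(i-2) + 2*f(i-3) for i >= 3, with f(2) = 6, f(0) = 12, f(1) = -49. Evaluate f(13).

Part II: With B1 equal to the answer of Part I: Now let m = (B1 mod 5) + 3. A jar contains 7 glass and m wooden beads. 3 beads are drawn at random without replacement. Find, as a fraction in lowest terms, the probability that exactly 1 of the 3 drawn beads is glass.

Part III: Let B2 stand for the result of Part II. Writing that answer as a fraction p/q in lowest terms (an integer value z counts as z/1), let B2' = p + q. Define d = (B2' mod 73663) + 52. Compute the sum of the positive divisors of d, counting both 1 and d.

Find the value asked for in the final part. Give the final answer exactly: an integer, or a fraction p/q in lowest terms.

Part I: f(3) = -3*(6) + 3*(-49) + 2*(12) = -141; iterating: f(3)=-141, f(4)=343, f(5)=-1440, f(6)=5067, f(7)=-18835, f(8)=68826, f(9)=-252849, f(10)=927355, f(11)=-3402960, f(12)=12485247, f(13)=-45809911; answer -45809911
Part II: B1 = -45809911; m = 7; total draws C(14,3) = 364; favorable C(7,1)*C(7,2) = 147; P = 21/52; answer 21/52
Part III: B2 = 21/52; threaded value p + q = 73; d = 125; 125 = 5^3; sigma = (1 + 5 + 25 + 125) = 156; answer 156

156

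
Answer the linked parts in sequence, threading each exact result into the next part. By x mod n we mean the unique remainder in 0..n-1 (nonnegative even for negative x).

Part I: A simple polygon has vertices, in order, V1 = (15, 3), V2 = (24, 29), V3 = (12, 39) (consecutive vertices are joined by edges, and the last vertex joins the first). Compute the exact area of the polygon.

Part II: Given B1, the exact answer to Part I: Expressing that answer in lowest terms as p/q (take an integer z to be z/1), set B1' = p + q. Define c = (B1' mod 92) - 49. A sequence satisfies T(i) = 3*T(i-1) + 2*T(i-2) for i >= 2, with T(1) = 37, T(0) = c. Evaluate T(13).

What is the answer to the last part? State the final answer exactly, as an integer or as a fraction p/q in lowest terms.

Part I: cross terms: (15*29 - 24*3)=363, (24*39 - 12*29)=588, (12*3 - 15*39)=-549; twice the area = |402| = 402; area = 201; answer 201
Part II: B1 = 201; threaded value p + q = 202; c = -31; T(2) = 3*(37) + 2*(-31) = 49; iterating: T(2)=49, T(3)=221, T(4)=761, T(5)=2725, T(6)=9697, T(7)=34541, T(8)=123017, T(9)=438133, T(10)=1560433, T(11)=5557565, T(12)=19793561, T(13)=70495813; answer 70495813

70495813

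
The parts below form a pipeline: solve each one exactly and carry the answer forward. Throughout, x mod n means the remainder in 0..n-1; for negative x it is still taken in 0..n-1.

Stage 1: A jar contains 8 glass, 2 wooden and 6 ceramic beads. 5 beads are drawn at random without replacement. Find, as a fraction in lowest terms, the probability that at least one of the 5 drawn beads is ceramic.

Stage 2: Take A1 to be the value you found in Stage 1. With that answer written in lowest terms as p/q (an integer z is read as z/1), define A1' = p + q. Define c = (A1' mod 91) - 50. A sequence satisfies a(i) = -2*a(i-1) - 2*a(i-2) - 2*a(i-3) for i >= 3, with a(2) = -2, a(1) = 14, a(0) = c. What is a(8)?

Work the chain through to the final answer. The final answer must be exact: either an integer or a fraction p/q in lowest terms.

Stage 1: total draws C(16,5) = 4368; complement C(10,5) = 252; favorable 4368 - 252 = 4116; P = 49/52; answer 49/52
Stage 2: A1 = 49/52; threaded value p + q = 101; c = -40; a(3) = -2*(-2) - 2*(14) - 2*(-40) = 56; iterating: a(3)=56, a(4)=-136, a(5)=164, a(6)=-168, a(7)=280, a(8)=-552; answer -552

-552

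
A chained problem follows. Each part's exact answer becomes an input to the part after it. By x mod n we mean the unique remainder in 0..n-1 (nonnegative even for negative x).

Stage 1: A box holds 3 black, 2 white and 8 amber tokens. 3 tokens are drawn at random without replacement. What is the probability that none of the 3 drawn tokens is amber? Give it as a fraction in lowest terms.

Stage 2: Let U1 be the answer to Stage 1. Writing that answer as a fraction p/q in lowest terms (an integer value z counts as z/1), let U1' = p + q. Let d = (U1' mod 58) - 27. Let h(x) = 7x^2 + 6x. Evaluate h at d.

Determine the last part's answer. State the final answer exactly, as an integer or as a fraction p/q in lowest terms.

205

Stage 1: total draws C(13,3) = 286; favorable C(5,3) = 10; P = 5/143; answer 5/143
Stage 2: U1 = 5/143; threaded value p + q = 148; d = 5; 7*(5)^2 + 6*(5)^1 = (175) + (30) = 205; answer 205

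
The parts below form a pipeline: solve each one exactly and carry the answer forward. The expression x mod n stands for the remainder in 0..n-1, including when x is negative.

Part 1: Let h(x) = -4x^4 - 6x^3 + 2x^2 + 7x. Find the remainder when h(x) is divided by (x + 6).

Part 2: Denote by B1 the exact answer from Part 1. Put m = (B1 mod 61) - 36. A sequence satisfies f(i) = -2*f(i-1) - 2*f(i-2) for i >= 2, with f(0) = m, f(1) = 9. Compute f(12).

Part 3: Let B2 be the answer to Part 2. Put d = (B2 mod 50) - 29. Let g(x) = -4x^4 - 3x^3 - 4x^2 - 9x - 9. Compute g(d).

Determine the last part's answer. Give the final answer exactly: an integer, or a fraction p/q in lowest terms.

Part 1: remainder = value at the root: -4*(-6)^4 - 6*(-6)^3 + 2*(-6)^2 + 7*(-6)^1 = (-5184) + (1296) + (72) + (-42) = -3858; answer -3858
Part 2: B1 = -3858; m = 10; f(2) = -2*(9) - 2*(10) = -38; iterating: f(2)=-38, f(3)=58, f(4)=-40, f(5)=-36, f(6)=152, f(7)=-232, f(8)=160, f(9)=144, f(10)=-608, f(11)=928, f(12)=-640; answer -640
Part 3: B2 = -640; d = -19; -4*(-19)^4 - 3*(-19)^3 - 4*(-19)^2 - 9*(-19)^1 - 9 = (-521284) + (20577) + (-1444) + (171) + (-9) = -501989; answer -501989

-501989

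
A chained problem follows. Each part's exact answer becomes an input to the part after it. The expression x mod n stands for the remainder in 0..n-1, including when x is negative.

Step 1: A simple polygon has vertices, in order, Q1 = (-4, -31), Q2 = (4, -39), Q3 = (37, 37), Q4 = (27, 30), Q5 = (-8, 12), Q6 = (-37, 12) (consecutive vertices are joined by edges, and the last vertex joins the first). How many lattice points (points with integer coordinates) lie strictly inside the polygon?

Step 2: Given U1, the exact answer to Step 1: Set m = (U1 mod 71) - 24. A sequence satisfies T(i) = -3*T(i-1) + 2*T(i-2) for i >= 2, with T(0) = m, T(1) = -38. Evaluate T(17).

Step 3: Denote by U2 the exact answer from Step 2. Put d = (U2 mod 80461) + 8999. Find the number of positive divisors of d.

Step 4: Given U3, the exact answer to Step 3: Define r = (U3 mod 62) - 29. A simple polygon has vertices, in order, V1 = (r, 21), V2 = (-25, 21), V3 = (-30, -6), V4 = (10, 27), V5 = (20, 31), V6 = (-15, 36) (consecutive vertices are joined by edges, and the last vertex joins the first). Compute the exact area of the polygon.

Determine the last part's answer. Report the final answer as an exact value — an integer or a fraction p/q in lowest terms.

Step 1: cross terms: (-4*-39 - 4*-31)=280, (4*37 - 37*-39)=1591, (37*30 - 27*37)=111, (27*12 - -8*30)=564, (-8*12 - -37*12)=348, (-37*-31 - -4*12)=1195; twice the area = |4089| = 4089; area = 4089/2; boundary points = 8 + 1 + 1 + 1 + 29 + 1 = 41; strictly interior points = area - boundary/2 + 1 = 2025; answer 2025
Step 2: U1 = 2025; m = 13; T(2) = -3*(-38) + 2*(13) = 140; iterating: T(2)=140, T(3)=-496, T(4)=1768, T(5)=-6296, T(6)=22424, T(7)=-79864, T(8)=284440, T(9)=-1013048, T(10)=3608024, T(11)=-12850168, T(12)=45766552, T(13)=-162999992, T(14)=580533080, T(15)=-2067599224, T(16)=7363863832, T(17)=-26226789944; answer -26226789944
Step 3: U2 = -26226789944; d = 45232; 45232 = 2^4 * 11 * 257; number of divisors = (4+1) * (1+1) * (1+1) = 20; answer 20
Step 4: U3 = 20; r = -9; cross terms: (-9*21 - -25*21)=336, (-25*-6 - -30*21)=780, (-30*27 - 10*-6)=-750, (10*31 - 20*27)=-230, (20*36 - -15*31)=1185, (-15*21 - -9*36)=9; twice the area = |1330| = 1330; area = 665; answer 665

665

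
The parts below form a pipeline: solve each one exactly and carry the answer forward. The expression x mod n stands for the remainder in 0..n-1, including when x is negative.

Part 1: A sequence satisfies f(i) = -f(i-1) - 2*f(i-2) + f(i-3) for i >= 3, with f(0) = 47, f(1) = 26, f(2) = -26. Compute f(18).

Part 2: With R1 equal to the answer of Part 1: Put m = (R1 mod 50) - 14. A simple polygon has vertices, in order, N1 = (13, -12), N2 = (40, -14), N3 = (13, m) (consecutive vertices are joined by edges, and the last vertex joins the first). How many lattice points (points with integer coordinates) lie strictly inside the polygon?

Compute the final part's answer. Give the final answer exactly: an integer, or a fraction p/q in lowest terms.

Part 1: f(3) = -1*(-26) - 2*(26) + 1*(47) = 21; iterating: f(3)=21, f(4)=57, f(5)=-125, f(6)=32, f(7)=275, f(8)=-464, f(9)=-54, f(10)=1257, f(11)=-1613, f(12)=-955, f(13)=5438, f(14)=-5141, f(15)=-6690, f(16)=22410, f(17)=-14171, f(18)=-37339; answer -37339
Part 2: R1 = -37339; m = -3; cross terms: (13*-14 - 40*-12)=298, (40*-3 - 13*-14)=62, (13*-12 - 13*-3)=-117; twice the area = |243| = 243; area = 243/2; boundary points = 1 + 1 + 9 = 11; strictly interior points = area - boundary/2 + 1 = 117; answer 117

117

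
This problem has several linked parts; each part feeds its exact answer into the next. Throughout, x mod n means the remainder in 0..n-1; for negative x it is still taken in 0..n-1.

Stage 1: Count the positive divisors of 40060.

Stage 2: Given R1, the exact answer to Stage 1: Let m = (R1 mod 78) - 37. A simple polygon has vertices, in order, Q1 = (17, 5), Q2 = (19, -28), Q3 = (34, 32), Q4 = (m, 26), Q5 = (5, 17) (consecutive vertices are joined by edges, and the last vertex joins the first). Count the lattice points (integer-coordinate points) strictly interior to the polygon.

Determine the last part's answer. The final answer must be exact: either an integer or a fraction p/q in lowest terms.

Stage 1: 40060 = 2^2 * 5 * 2003; number of divisors = (2+1) * (1+1) * (1+1) = 12; answer 12
Stage 2: R1 = 12; m = -25; cross terms: (17*-28 - 19*5)=-571, (19*32 - 34*-28)=1560, (34*26 - -25*32)=1684, (-25*17 - 5*26)=-555, (5*5 - 17*17)=-264; twice the area = |1854| = 1854; area = 927; boundary points = 1 + 15 + 1 + 3 + 12 = 32; strictly interior points = area - boundary/2 + 1 = 912; answer 912

912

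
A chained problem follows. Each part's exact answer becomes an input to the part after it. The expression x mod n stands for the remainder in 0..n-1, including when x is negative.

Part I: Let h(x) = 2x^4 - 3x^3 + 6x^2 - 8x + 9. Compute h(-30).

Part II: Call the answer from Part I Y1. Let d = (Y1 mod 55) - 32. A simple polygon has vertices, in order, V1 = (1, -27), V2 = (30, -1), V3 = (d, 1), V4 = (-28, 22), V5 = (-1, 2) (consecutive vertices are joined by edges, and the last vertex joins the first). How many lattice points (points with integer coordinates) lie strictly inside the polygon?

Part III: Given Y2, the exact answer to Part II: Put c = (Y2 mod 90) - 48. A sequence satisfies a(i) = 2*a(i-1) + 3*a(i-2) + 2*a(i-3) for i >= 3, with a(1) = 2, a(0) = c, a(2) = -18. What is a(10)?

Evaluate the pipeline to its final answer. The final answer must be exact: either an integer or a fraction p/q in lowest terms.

-98514

Part I: 2*(-30)^4 - 3*(-30)^3 + 6*(-30)^2 - 8*(-30)^1 + 9 = (1620000) + (81000) + (5400) + (240) + (9) = 1706649; answer 1706649
Part II: Y1 = 1706649; d = 22; cross terms: (1*-1 - 30*-27)=809, (30*1 - 22*-1)=52, (22*22 - -28*1)=512, (-28*2 - -1*22)=-34, (-1*-27 - 1*2)=25; twice the area = |1364| = 1364; area = 682; boundary points = 1 + 2 + 1 + 1 + 1 = 6; strictly interior points = area - boundary/2 + 1 = 680; answer 680
Part III: Y2 = 680; c = 2; a(3) = 2*(-18) + 3*(2) + 2*(2) = -26; iterating: a(3)=-26, a(4)=-102, a(5)=-318, a(6)=-994, a(7)=-3146, a(8)=-9910, a(9)=-31246, a(10)=-98514; answer -98514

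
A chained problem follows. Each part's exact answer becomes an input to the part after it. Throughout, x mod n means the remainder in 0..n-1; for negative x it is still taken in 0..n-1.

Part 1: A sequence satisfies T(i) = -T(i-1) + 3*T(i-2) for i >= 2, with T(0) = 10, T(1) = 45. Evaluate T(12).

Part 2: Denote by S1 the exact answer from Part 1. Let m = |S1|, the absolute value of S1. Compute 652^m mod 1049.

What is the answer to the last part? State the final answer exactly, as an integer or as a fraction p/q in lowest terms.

Part 1: T(2) = -1*(45) + 3*(10) = -15; iterating: T(2)=-15, T(3)=150, T(4)=-195, T(5)=645, T(6)=-1230, T(7)=3165, T(8)=-6855, T(9)=16350, T(10)=-36915, T(11)=85965, T(12)=-196710; answer -196710
Part 2: S1 = -196710; m = 196710; squarings mod 1049: 652^1=652, 652^2=259, 652^4=994, 652^8=927, 652^16=198, 652^32=391, 652^64=776, 652^128=50, 652^256=402, 652^512=58, 652^1024=217, 652^2048=933, 652^4096=868, 652^8192=242, 652^16384=869, 652^32768=930, 652^65536=524, 652^131072=787; 652^196710 = 652^2 * 652^4 * 652^32 * 652^64 * 652^65536 * 652^131072 = 498 (mod 1049); answer 498

498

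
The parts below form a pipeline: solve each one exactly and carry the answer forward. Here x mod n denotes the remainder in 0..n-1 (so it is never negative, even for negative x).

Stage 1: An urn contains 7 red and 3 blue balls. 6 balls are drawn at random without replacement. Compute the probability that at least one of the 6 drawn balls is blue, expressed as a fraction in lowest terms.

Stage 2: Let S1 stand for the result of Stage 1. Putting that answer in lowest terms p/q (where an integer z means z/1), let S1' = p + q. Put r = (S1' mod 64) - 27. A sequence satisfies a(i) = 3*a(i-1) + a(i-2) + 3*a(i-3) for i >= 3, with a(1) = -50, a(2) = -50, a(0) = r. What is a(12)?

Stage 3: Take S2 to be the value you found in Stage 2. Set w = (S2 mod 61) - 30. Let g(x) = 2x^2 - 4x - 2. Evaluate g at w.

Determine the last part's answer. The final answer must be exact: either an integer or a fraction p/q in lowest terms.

446

Stage 1: total draws C(10,6) = 210; complement C(7,6) = 7; favorable 210 - 7 = 203; P = 29/30; answer 29/30
Stage 2: S1 = 29/30; threaded value p + q = 59; r = 32; a(3) = 3*(-50) + 1*(-50) + 3*(32) = -104; iterating: a(3)=-104, a(4)=-512, a(5)=-1790, a(6)=-6194, a(7)=-21908, a(8)=-77288, a(9)=-272354, a(10)=-960074, a(11)=-3384440, a(12)=-11930456; answer -11930456
Stage 3: S2 = -11930456; w = 16; 2*(16)^2 - 4*(16)^1 - 2 = (512) + (-64) + (-2) = 446; answer 446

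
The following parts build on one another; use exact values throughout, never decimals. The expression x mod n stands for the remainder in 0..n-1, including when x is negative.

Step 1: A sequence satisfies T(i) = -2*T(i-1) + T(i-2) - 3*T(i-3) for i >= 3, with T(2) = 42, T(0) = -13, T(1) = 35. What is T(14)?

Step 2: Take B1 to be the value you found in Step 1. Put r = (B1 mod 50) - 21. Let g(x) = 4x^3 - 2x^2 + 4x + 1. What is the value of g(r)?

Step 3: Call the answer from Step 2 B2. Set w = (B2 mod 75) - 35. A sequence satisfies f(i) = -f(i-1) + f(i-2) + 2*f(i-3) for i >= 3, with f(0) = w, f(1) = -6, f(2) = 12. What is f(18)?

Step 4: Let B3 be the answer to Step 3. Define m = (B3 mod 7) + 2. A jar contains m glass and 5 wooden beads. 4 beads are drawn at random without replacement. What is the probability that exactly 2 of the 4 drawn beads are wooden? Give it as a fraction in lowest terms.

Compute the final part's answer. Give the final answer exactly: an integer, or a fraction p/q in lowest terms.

5/11

Step 1: T(3) = -2*(42) + 1*(35) - 3*(-13) = -10; iterating: T(3)=-10, T(4)=-43, T(5)=-50, T(6)=87, T(7)=-95, T(8)=427, T(9)=-1210, T(10)=3132, T(11)=-8755, T(12)=24272, T(13)=-66695, T(14)=183927; answer 183927
Step 2: B1 = 183927; r = 6; 4*(6)^3 - 2*(6)^2 + 4*(6)^1 + 1 = (864) + (-72) + (24) + (1) = 817; answer 817
Step 3: B2 = 817; w = 32; f(3) = -1*(12) + 1*(-6) + 2*(32) = 46; iterating: f(3)=46, f(4)=-46, f(5)=116, f(6)=-70, f(7)=94, f(8)=68, f(9)=-114, f(10)=370, f(11)=-348, f(12)=490, f(13)=-98, f(14)=-108, f(15)=990, f(16)=-1294, f(17)=2068, f(18)=-1382; answer -1382
Step 4: B3 = -1382; m = 6; total draws C(11,4) = 330; favorable C(5,2)*C(6,2) = 150; P = 5/11; answer 5/11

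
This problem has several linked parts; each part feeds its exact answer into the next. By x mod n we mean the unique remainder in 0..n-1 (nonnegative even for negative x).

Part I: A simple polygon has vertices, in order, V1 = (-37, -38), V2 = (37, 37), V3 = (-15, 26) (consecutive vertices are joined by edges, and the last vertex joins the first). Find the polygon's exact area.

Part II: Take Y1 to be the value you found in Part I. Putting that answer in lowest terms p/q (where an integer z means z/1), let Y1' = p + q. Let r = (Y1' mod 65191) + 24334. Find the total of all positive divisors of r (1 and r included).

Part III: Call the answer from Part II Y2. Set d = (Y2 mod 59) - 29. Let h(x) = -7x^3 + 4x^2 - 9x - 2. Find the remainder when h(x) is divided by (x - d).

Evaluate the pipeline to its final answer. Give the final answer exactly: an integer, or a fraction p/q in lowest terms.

Part I: cross terms: (-37*37 - 37*-38)=37, (37*26 - -15*37)=1517, (-15*-38 - -37*26)=1532; twice the area = |3086| = 3086; area = 1543; answer 1543
Part II: Y1 = 1543; threaded value p + q = 1544; r = 25878; 25878 = 2 * 3 * 19 * 227; sigma = (1 + 2) * (1 + 3) * (1 + 19) * (1 + 227) = 3 * 4 * 20 * 228 = 54720; answer 54720
Part III: Y2 = 54720; d = -2; remainder = value at the root: -7*(-2)^3 + 4*(-2)^2 - 9*(-2)^1 - 2 = (56) + (16) + (18) + (-2) = 88; answer 88

88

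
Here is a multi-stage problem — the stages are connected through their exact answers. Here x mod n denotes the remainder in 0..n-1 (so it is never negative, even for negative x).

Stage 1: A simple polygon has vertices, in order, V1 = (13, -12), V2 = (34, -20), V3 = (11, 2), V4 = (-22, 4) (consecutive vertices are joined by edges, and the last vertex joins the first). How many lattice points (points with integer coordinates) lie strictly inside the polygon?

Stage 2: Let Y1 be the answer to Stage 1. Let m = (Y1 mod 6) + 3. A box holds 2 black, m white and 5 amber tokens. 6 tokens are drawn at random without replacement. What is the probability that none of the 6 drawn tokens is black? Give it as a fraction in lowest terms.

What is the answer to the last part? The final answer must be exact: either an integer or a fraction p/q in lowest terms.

2/11

Stage 1: cross terms: (13*-20 - 34*-12)=148, (34*2 - 11*-20)=288, (11*4 - -22*2)=88, (-22*-12 - 13*4)=212; twice the area = |736| = 736; area = 368; boundary points = 1 + 1 + 1 + 1 = 4; strictly interior points = area - boundary/2 + 1 = 367; answer 367
Stage 2: Y1 = 367; m = 4; total draws C(11,6) = 462; favorable C(9,6) = 84; P = 2/11; answer 2/11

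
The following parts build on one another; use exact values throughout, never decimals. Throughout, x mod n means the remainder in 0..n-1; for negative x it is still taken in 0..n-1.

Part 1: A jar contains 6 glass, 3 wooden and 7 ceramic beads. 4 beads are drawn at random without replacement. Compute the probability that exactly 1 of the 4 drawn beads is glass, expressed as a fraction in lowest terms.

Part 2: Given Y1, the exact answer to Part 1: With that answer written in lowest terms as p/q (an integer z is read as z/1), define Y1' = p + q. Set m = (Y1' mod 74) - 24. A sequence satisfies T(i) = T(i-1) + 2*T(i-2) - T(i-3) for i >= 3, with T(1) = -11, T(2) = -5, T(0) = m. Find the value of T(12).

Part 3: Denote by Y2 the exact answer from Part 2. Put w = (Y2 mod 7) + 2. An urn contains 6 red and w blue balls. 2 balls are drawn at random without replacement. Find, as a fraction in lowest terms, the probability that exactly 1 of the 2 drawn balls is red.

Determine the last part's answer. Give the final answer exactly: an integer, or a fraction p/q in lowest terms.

8/15

Part 1: total draws C(16,4) = 1820; favorable C(6,1)*C(10,3) = 720; P = 36/91; answer 36/91
Part 2: Y1 = 36/91; threaded value p + q = 127; m = 29; T(3) = 1*(-5) + 2*(-11) - 1*(29) = -56; iterating: T(3)=-56, T(4)=-55, T(5)=-162, T(6)=-216, T(7)=-485, T(8)=-755, T(9)=-1509, T(10)=-2534, T(11)=-4797, T(12)=-8356; answer -8356
Part 3: Y2 = -8356; w = 4; total draws C(10,2) = 45; favorable C(6,1)*C(4,1) = 24; P = 8/15; answer 8/15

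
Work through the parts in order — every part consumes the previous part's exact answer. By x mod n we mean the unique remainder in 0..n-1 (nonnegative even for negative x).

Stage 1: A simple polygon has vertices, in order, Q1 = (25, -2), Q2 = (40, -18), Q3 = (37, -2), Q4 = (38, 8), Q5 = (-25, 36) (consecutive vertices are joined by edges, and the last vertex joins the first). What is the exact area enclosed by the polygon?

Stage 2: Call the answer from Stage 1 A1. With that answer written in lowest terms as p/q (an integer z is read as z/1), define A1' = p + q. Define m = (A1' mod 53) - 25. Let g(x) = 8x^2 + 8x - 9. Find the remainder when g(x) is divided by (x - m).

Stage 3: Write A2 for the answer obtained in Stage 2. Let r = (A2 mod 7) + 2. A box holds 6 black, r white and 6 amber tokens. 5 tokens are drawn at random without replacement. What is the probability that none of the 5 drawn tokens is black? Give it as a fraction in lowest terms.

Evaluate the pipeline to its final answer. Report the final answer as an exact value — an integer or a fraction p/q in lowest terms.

143/1292

Stage 1: cross terms: (25*-18 - 40*-2)=-370, (40*-2 - 37*-18)=586, (37*8 - 38*-2)=372, (38*36 - -25*8)=1568, (-25*-2 - 25*36)=-850; twice the area = |1306| = 1306; area = 653; answer 653
Stage 2: A1 = 653; threaded value p + q = 654; m = -7; remainder = value at the root: 8*(-7)^2 + 8*(-7)^1 - 9 = (392) + (-56) + (-9) = 327; answer 327
Stage 3: A2 = 327; r = 7; total draws C(19,5) = 11628; favorable C(13,5) = 1287; P = 143/1292; answer 143/1292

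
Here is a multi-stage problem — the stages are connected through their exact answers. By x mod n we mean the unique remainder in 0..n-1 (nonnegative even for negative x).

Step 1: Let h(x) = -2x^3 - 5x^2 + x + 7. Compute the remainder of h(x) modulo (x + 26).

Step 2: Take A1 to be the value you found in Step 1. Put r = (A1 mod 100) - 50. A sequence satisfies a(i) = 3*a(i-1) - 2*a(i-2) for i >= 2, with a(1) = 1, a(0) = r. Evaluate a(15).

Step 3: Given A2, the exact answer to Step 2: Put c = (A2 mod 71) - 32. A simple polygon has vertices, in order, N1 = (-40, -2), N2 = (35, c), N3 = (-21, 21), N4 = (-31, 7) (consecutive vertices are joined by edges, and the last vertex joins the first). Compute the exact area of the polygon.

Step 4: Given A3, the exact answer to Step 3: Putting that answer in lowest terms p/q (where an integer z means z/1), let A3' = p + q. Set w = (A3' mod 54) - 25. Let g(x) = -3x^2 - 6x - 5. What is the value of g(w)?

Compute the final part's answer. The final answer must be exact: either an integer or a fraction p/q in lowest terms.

Step 1: remainder = value at the root: -2*(-26)^3 - 5*(-26)^2 + 1*(-26)^1 + 7 = (35152) + (-3380) + (-26) + (7) = 31753; answer 31753
Step 2: A1 = 31753; r = 3; a(2) = 3*(1) - 2*(3) = -3; iterating: a(2)=-3, a(3)=-11, a(4)=-27, a(5)=-59, a(6)=-123, a(7)=-251, a(8)=-507, a(9)=-1019, a(10)=-2043, a(11)=-4091, a(12)=-8187, a(13)=-16379, a(14)=-32763, a(15)=-65531; answer -65531
Step 3: A2 = -65531; c = -30; cross terms: (-40*-30 - 35*-2)=1270, (35*21 - -21*-30)=105, (-21*7 - -31*21)=504, (-31*-2 - -40*7)=342; twice the area = |2221| = 2221; area = 2221/2; answer 2221/2
Step 4: A3 = 2221/2; threaded value p + q = 2223; w = -16; -3*(-16)^2 - 6*(-16)^1 - 5 = (-768) + (96) + (-5) = -677; answer -677

-677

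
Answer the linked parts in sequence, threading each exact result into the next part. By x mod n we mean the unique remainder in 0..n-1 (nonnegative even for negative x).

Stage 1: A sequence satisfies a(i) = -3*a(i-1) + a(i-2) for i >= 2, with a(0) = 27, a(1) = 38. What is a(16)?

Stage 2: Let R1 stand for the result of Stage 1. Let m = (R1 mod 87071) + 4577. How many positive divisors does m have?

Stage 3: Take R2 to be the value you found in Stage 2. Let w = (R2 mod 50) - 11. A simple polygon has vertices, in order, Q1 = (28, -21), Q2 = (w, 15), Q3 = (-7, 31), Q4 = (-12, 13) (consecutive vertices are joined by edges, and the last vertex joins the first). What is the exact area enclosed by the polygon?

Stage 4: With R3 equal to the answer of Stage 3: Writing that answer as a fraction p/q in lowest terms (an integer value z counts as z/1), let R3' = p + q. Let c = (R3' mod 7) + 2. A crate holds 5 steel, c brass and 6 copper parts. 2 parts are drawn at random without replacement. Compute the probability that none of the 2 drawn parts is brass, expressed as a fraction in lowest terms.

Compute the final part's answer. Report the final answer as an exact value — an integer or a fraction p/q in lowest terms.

Stage 1: a(2) = -3*(38) + 1*(27) = -87; iterating: a(2)=-87, a(3)=299, a(4)=-984, a(5)=3251, a(6)=-10737, a(7)=35462, a(8)=-117123, a(9)=386831, a(10)=-1277616, a(11)=4219679, a(12)=-13936653, a(13)=46029638, a(14)=-152025567, a(15)=502106339, a(16)=-1658344584; answer -1658344584
Stage 2: R1 = -1658344584; m = 14259; 14259 = 3 * 7^2 * 97; number of divisors = (1+1) * (2+1) * (1+1) = 12; answer 12
Stage 3: R2 = 12; w = 1; cross terms: (28*15 - 1*-21)=441, (1*31 - -7*15)=136, (-7*13 - -12*31)=281, (-12*-21 - 28*13)=-112; twice the area = |746| = 746; area = 373; answer 373
Stage 4: R3 = 373; threaded value p + q = 374; c = 5; total draws C(16,2) = 120; favorable C(11,2) = 55; P = 11/24; answer 11/24

11/24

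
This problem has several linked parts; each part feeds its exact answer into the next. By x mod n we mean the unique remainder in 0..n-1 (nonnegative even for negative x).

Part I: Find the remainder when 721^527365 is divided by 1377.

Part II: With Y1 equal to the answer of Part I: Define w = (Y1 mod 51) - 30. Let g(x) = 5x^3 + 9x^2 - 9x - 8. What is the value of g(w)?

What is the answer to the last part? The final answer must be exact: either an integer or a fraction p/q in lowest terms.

6

Part I: squarings mod 1377: 721^1=721, 721^2=712, 721^4=208, 721^8=577, 721^16=1072, 721^32=766, 721^64=154, 721^128=307, 721^256=613, 721^512=1225, 721^1024=1072, 721^2048=766, 721^4096=154, 721^8192=307, 721^16384=613, 721^32768=1225, 721^65536=1072, 721^131072=766, 721^262144=154, 721^524288=307; 721^527365 = 721^1 * 721^4 * 721^1024 * 721^2048 * 721^524288 = 640 (mod 1377); answer 640
Part II: Y1 = 640; w = -2; 5*(-2)^3 + 9*(-2)^2 - 9*(-2)^1 - 8 = (-40) + (36) + (18) + (-8) = 6; answer 6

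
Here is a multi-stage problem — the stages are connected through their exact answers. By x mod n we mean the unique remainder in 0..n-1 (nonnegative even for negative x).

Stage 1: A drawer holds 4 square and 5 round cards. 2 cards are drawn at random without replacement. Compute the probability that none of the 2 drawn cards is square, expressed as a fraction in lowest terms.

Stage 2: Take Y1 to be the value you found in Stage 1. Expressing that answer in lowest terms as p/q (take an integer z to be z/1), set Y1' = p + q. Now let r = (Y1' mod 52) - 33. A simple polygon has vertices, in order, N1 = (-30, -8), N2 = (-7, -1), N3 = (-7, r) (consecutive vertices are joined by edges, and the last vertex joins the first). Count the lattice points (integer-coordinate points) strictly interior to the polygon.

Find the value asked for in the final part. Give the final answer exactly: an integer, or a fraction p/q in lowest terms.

99

Stage 1: total draws C(9,2) = 36; favorable C(5,2) = 10; P = 5/18; answer 5/18
Stage 2: Y1 = 5/18; threaded value p + q = 23; r = -10; cross terms: (-30*-1 - -7*-8)=-26, (-7*-10 - -7*-1)=63, (-7*-8 - -30*-10)=-244; twice the area = |-207| = 207; area = 207/2; boundary points = 1 + 9 + 1 = 11; strictly interior points = area - boundary/2 + 1 = 99; answer 99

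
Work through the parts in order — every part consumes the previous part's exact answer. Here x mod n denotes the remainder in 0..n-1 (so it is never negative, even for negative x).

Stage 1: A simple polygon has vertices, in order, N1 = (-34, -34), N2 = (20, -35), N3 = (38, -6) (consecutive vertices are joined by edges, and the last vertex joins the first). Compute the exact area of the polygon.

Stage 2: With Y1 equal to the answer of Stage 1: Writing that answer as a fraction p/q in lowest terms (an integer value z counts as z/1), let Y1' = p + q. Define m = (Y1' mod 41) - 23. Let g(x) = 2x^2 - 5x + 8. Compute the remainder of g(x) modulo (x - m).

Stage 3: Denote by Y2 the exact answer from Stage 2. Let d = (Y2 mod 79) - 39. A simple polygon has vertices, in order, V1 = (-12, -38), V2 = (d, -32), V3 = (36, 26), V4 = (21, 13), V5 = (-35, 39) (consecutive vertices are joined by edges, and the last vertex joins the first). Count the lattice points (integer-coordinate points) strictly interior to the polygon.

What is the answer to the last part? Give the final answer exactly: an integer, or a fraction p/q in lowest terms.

Stage 1: cross terms: (-34*-35 - 20*-34)=1870, (20*-6 - 38*-35)=1210, (38*-34 - -34*-6)=-1496; twice the area = |1584| = 1584; area = 792; answer 792
Stage 2: Y1 = 792; threaded value p + q = 793; m = -9; remainder = value at the root: 2*(-9)^2 - 5*(-9)^1 + 8 = (162) + (45) + (8) = 215; answer 215
Stage 3: Y2 = 215; d = 18; cross terms: (-12*-32 - 18*-38)=1068, (18*26 - 36*-32)=1620, (36*13 - 21*26)=-78, (21*39 - -35*13)=1274, (-35*-38 - -12*39)=1798; twice the area = |5682| = 5682; area = 2841; boundary points = 6 + 2 + 1 + 2 + 1 = 12; strictly interior points = area - boundary/2 + 1 = 2836; answer 2836

2836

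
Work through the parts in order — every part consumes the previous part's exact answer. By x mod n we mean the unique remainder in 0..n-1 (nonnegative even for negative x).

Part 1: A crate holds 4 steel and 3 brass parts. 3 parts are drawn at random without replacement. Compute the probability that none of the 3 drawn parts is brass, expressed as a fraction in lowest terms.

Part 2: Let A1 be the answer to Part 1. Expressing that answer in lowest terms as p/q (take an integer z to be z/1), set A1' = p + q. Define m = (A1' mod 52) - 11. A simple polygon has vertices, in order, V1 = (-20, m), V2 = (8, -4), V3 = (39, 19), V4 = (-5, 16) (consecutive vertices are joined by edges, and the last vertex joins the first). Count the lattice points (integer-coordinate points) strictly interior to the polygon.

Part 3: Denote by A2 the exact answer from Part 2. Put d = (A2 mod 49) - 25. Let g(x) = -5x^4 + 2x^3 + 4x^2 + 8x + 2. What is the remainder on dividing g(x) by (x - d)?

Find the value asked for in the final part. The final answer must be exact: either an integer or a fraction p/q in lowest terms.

-137629

Part 1: total draws C(7,3) = 35; favorable C(4,3) = 4; P = 4/35; answer 4/35
Part 2: A1 = 4/35; threaded value p + q = 39; m = 28; cross terms: (-20*-4 - 8*28)=-144, (8*19 - 39*-4)=308, (39*16 - -5*19)=719, (-5*28 - -20*16)=180; twice the area = |1063| = 1063; area = 1063/2; boundary points = 4 + 1 + 1 + 3 = 9; strictly interior points = area - boundary/2 + 1 = 528; answer 528
Part 3: A2 = 528; d = 13; remainder = value at the root: -5*(13)^4 + 2*(13)^3 + 4*(13)^2 + 8*(13)^1 + 2 = (-142805) + (4394) + (676) + (104) + (2) = -137629; answer -137629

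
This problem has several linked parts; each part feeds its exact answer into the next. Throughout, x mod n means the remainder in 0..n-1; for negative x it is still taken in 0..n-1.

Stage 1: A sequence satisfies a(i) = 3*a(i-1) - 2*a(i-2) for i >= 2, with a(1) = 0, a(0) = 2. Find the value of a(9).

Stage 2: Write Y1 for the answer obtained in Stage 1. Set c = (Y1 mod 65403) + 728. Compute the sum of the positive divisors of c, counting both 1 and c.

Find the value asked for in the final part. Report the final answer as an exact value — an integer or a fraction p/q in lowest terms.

Stage 1: a(2) = 3*(0) - 2*(2) = -4; iterating: a(2)=-4, a(3)=-12, a(4)=-28, a(5)=-60, a(6)=-124, a(7)=-252, a(8)=-508, a(9)=-1020; answer -1020
Stage 2: Y1 = -1020; c = 65111; 65111 is prime, so its only divisors are 1 and 65111; sigma = 1 + 65111 = 65112; answer 65112

65112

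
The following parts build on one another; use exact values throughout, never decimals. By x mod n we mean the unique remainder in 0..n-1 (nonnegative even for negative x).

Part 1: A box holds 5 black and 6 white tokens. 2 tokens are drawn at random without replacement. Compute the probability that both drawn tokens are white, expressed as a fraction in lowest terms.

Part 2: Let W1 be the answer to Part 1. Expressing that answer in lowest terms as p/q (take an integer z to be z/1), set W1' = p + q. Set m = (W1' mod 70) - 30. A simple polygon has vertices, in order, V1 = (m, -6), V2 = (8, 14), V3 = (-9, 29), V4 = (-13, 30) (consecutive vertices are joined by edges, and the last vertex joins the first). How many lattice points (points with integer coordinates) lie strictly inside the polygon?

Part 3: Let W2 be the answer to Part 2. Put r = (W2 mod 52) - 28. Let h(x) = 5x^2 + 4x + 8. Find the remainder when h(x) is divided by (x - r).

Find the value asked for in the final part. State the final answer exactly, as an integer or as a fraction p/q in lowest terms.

2792

Part 1: total draws C(11,2) = 55; favorable C(6,2) = 15; P = 3/11; answer 3/11
Part 2: W1 = 3/11; threaded value p + q = 14; m = -16; cross terms: (-16*14 - 8*-6)=-176, (8*29 - -9*14)=358, (-9*30 - -13*29)=107, (-13*-6 - -16*30)=558; twice the area = |847| = 847; area = 847/2; boundary points = 4 + 1 + 1 + 3 = 9; strictly interior points = area - boundary/2 + 1 = 420; answer 420
Part 3: W2 = 420; r = -24; remainder = value at the root: 5*(-24)^2 + 4*(-24)^1 + 8 = (2880) + (-96) + (8) = 2792; answer 2792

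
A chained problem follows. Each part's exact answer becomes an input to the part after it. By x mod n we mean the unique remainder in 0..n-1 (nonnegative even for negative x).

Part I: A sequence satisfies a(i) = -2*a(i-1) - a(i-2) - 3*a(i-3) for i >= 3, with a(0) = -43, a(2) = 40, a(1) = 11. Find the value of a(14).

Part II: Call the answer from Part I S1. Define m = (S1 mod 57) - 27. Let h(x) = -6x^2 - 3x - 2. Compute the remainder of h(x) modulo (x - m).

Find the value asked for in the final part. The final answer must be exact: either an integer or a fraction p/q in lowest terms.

Part I: a(3) = -2*(40) - 1*(11) - 3*(-43) = 38; iterating: a(3)=38, a(4)=-149, a(5)=140, a(6)=-245, a(7)=797, a(8)=-1769, a(9)=3476, a(10)=-7574, a(11)=16979, a(12)=-36812, a(13)=79367, a(14)=-172859; answer -172859
Part II: S1 = -172859; m = -5; remainder = value at the root: -6*(-5)^2 - 3*(-5)^1 - 2 = (-150) + (15) + (-2) = -137; answer -137

-137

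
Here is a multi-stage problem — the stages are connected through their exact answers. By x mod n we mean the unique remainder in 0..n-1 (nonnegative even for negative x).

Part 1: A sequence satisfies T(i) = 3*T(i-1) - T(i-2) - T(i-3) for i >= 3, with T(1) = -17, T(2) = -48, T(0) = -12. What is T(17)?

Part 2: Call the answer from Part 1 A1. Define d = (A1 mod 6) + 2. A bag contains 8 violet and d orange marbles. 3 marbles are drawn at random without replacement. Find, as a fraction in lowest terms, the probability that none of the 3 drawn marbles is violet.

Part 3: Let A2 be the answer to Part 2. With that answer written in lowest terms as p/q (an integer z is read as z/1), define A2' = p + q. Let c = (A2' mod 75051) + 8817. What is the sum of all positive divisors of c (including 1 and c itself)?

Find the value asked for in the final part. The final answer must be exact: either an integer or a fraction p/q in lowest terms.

9688

Part 1: T(3) = 3*(-48) - 1*(-17) - 1*(-12) = -115; iterating: T(3)=-115, T(4)=-280, T(5)=-677, T(6)=-1636, T(7)=-3951, T(8)=-9540, T(9)=-23033, T(10)=-55608, T(11)=-134251, T(12)=-324112, T(13)=-782477, T(14)=-1889068, T(15)=-4560615, T(16)=-11010300, T(17)=-26581217; answer -26581217
Part 2: A1 = -26581217; d = 3; total draws C(11,3) = 165; favorable C(3,3) = 1; P = 1/165; answer 1/165
Part 3: A2 = 1/165; threaded value p + q = 166; c = 8983; 8983 = 13 * 691; sigma = (1 + 13) * (1 + 691) = 14 * 692 = 9688; answer 9688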